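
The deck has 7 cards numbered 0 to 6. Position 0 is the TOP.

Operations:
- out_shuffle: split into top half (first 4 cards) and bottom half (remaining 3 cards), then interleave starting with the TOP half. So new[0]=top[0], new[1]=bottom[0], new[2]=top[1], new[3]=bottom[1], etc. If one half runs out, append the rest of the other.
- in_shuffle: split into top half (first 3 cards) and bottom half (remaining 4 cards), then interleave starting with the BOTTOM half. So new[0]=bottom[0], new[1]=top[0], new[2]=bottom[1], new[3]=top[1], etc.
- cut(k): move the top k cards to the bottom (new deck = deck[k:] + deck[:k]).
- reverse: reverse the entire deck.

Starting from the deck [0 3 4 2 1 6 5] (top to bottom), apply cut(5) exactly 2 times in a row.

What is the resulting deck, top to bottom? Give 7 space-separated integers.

Answer: 2 1 6 5 0 3 4

Derivation:
After op 1 (cut(5)): [6 5 0 3 4 2 1]
After op 2 (cut(5)): [2 1 6 5 0 3 4]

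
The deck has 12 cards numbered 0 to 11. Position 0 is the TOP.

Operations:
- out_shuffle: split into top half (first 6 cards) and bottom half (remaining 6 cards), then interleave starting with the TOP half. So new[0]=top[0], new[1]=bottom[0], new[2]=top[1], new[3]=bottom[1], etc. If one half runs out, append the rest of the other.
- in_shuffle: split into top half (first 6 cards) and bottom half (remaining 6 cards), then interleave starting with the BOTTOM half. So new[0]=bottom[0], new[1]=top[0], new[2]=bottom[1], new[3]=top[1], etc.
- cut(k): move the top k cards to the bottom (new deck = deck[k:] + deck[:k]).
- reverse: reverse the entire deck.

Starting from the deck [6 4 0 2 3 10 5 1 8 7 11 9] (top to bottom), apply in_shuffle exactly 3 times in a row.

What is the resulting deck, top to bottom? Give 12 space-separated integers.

Answer: 3 7 4 5 9 2 8 6 10 11 0 1

Derivation:
After op 1 (in_shuffle): [5 6 1 4 8 0 7 2 11 3 9 10]
After op 2 (in_shuffle): [7 5 2 6 11 1 3 4 9 8 10 0]
After op 3 (in_shuffle): [3 7 4 5 9 2 8 6 10 11 0 1]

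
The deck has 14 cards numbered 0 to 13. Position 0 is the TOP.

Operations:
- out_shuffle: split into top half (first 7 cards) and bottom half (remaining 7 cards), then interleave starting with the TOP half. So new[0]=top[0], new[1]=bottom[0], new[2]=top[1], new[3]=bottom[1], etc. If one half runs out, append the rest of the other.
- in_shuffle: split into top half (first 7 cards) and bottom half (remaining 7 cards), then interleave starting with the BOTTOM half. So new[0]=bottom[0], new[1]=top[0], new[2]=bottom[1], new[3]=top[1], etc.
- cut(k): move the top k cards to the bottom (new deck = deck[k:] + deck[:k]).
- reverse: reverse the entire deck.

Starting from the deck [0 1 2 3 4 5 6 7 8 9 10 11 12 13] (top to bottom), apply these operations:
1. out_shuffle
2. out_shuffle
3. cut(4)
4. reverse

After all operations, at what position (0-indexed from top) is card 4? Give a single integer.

After op 1 (out_shuffle): [0 7 1 8 2 9 3 10 4 11 5 12 6 13]
After op 2 (out_shuffle): [0 10 7 4 1 11 8 5 2 12 9 6 3 13]
After op 3 (cut(4)): [1 11 8 5 2 12 9 6 3 13 0 10 7 4]
After op 4 (reverse): [4 7 10 0 13 3 6 9 12 2 5 8 11 1]
Card 4 is at position 0.

Answer: 0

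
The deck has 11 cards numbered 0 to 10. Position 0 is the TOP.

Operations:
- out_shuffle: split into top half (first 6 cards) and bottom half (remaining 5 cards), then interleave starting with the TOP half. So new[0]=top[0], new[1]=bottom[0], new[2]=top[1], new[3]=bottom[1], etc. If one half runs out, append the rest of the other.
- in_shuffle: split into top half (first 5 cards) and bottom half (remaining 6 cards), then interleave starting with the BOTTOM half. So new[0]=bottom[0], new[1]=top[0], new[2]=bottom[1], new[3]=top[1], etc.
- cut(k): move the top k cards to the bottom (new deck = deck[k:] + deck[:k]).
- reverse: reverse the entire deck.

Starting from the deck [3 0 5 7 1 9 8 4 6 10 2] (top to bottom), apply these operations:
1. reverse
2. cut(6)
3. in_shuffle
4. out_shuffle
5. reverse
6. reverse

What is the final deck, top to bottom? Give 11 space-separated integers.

Answer: 2 4 1 0 10 8 7 3 6 9 5

Derivation:
After op 1 (reverse): [2 10 6 4 8 9 1 7 5 0 3]
After op 2 (cut(6)): [1 7 5 0 3 2 10 6 4 8 9]
After op 3 (in_shuffle): [2 1 10 7 6 5 4 0 8 3 9]
After op 4 (out_shuffle): [2 4 1 0 10 8 7 3 6 9 5]
After op 5 (reverse): [5 9 6 3 7 8 10 0 1 4 2]
After op 6 (reverse): [2 4 1 0 10 8 7 3 6 9 5]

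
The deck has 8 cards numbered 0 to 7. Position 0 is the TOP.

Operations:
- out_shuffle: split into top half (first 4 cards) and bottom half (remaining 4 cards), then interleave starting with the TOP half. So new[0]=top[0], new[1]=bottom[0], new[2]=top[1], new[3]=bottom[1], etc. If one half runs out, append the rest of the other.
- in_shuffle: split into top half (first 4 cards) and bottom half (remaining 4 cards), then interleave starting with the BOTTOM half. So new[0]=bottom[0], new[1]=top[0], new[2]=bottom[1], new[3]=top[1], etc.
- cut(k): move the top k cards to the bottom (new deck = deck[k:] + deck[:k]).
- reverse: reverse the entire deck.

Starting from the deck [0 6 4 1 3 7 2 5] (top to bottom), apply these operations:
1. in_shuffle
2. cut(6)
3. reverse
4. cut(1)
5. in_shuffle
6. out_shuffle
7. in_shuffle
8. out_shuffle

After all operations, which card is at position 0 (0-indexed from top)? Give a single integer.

Answer: 1

Derivation:
After op 1 (in_shuffle): [3 0 7 6 2 4 5 1]
After op 2 (cut(6)): [5 1 3 0 7 6 2 4]
After op 3 (reverse): [4 2 6 7 0 3 1 5]
After op 4 (cut(1)): [2 6 7 0 3 1 5 4]
After op 5 (in_shuffle): [3 2 1 6 5 7 4 0]
After op 6 (out_shuffle): [3 5 2 7 1 4 6 0]
After op 7 (in_shuffle): [1 3 4 5 6 2 0 7]
After op 8 (out_shuffle): [1 6 3 2 4 0 5 7]
Position 0: card 1.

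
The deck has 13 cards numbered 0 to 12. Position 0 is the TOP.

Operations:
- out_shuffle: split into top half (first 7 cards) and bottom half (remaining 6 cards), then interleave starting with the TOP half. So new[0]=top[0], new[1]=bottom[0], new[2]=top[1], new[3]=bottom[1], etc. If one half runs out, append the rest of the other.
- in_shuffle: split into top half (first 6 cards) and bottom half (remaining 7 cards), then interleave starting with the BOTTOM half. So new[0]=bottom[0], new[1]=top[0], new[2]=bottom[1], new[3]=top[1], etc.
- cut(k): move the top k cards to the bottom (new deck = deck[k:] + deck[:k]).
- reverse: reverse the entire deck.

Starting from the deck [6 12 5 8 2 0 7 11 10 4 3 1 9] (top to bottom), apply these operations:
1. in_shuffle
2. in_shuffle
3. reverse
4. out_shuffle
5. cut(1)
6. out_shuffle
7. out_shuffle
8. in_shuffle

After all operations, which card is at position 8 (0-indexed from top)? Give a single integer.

After op 1 (in_shuffle): [7 6 11 12 10 5 4 8 3 2 1 0 9]
After op 2 (in_shuffle): [4 7 8 6 3 11 2 12 1 10 0 5 9]
After op 3 (reverse): [9 5 0 10 1 12 2 11 3 6 8 7 4]
After op 4 (out_shuffle): [9 11 5 3 0 6 10 8 1 7 12 4 2]
After op 5 (cut(1)): [11 5 3 0 6 10 8 1 7 12 4 2 9]
After op 6 (out_shuffle): [11 1 5 7 3 12 0 4 6 2 10 9 8]
After op 7 (out_shuffle): [11 4 1 6 5 2 7 10 3 9 12 8 0]
After op 8 (in_shuffle): [7 11 10 4 3 1 9 6 12 5 8 2 0]
Position 8: card 12.

Answer: 12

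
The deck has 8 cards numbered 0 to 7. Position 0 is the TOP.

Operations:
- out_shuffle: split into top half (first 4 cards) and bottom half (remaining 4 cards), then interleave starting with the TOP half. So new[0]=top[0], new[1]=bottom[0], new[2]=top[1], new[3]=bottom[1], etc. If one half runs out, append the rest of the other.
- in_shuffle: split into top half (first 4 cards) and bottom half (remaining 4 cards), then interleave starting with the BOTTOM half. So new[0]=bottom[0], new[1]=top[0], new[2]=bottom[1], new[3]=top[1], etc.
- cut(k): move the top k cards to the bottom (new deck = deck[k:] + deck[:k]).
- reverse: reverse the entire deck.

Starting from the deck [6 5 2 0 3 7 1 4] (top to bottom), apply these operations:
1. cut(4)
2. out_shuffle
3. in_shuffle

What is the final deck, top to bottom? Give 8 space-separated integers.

Answer: 1 3 2 6 4 7 0 5

Derivation:
After op 1 (cut(4)): [3 7 1 4 6 5 2 0]
After op 2 (out_shuffle): [3 6 7 5 1 2 4 0]
After op 3 (in_shuffle): [1 3 2 6 4 7 0 5]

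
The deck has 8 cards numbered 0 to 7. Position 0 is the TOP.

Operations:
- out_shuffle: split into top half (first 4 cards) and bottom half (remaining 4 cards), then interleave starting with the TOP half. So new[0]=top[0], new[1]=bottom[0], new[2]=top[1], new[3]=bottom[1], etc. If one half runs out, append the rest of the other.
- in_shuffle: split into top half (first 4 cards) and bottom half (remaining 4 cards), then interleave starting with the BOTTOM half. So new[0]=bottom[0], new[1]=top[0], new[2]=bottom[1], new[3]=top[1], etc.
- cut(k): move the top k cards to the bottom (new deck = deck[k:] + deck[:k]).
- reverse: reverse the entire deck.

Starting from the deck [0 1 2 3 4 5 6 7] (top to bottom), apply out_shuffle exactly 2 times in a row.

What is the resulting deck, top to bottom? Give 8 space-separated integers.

Answer: 0 2 4 6 1 3 5 7

Derivation:
After op 1 (out_shuffle): [0 4 1 5 2 6 3 7]
After op 2 (out_shuffle): [0 2 4 6 1 3 5 7]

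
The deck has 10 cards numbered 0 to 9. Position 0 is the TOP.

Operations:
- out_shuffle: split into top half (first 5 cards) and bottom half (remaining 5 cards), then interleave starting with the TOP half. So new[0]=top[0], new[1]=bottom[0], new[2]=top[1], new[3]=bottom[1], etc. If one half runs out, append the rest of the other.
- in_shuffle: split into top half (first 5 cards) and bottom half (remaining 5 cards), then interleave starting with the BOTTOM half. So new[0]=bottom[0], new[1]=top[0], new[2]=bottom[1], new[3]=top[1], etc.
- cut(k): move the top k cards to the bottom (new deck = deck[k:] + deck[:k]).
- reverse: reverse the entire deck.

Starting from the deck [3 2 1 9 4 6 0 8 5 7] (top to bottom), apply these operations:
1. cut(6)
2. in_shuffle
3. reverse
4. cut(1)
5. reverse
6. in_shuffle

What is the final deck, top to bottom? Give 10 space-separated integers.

After op 1 (cut(6)): [0 8 5 7 3 2 1 9 4 6]
After op 2 (in_shuffle): [2 0 1 8 9 5 4 7 6 3]
After op 3 (reverse): [3 6 7 4 5 9 8 1 0 2]
After op 4 (cut(1)): [6 7 4 5 9 8 1 0 2 3]
After op 5 (reverse): [3 2 0 1 8 9 5 4 7 6]
After op 6 (in_shuffle): [9 3 5 2 4 0 7 1 6 8]

Answer: 9 3 5 2 4 0 7 1 6 8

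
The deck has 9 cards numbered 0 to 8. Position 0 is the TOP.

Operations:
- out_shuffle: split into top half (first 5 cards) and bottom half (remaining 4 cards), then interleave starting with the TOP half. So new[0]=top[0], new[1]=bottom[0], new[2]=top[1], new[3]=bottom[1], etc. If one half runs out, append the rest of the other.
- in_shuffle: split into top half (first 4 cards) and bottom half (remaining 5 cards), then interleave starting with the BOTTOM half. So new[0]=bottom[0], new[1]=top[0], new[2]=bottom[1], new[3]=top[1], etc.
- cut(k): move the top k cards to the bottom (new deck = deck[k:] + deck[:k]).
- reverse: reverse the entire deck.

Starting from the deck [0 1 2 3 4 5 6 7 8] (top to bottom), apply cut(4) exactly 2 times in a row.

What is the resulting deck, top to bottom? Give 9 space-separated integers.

After op 1 (cut(4)): [4 5 6 7 8 0 1 2 3]
After op 2 (cut(4)): [8 0 1 2 3 4 5 6 7]

Answer: 8 0 1 2 3 4 5 6 7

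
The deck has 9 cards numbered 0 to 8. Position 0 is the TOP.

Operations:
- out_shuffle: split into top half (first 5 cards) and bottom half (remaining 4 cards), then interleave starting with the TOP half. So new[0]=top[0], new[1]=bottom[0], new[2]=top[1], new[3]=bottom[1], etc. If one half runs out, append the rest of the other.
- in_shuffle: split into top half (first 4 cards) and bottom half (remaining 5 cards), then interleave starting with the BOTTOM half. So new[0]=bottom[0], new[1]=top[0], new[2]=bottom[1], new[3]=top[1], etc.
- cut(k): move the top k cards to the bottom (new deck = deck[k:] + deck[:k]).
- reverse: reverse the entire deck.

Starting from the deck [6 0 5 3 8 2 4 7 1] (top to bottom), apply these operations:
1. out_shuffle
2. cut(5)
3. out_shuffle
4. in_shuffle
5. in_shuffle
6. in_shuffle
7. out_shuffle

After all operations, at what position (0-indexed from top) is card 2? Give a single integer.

Answer: 3

Derivation:
After op 1 (out_shuffle): [6 2 0 4 5 7 3 1 8]
After op 2 (cut(5)): [7 3 1 8 6 2 0 4 5]
After op 3 (out_shuffle): [7 2 3 0 1 4 8 5 6]
After op 4 (in_shuffle): [1 7 4 2 8 3 5 0 6]
After op 5 (in_shuffle): [8 1 3 7 5 4 0 2 6]
After op 6 (in_shuffle): [5 8 4 1 0 3 2 7 6]
After op 7 (out_shuffle): [5 3 8 2 4 7 1 6 0]
Card 2 is at position 3.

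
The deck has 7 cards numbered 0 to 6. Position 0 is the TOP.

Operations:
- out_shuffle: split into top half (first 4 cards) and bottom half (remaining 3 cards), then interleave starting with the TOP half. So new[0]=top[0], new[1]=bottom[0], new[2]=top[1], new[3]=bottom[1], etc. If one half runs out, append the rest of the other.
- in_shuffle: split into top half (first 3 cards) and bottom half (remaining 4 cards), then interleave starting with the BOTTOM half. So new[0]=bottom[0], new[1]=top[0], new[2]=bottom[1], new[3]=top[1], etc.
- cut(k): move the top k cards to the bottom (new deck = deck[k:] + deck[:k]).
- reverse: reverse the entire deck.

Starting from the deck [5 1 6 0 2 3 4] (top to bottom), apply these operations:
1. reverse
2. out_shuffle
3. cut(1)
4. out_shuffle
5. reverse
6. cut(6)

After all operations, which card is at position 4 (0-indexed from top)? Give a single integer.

Answer: 0

Derivation:
After op 1 (reverse): [4 3 2 0 6 1 5]
After op 2 (out_shuffle): [4 6 3 1 2 5 0]
After op 3 (cut(1)): [6 3 1 2 5 0 4]
After op 4 (out_shuffle): [6 5 3 0 1 4 2]
After op 5 (reverse): [2 4 1 0 3 5 6]
After op 6 (cut(6)): [6 2 4 1 0 3 5]
Position 4: card 0.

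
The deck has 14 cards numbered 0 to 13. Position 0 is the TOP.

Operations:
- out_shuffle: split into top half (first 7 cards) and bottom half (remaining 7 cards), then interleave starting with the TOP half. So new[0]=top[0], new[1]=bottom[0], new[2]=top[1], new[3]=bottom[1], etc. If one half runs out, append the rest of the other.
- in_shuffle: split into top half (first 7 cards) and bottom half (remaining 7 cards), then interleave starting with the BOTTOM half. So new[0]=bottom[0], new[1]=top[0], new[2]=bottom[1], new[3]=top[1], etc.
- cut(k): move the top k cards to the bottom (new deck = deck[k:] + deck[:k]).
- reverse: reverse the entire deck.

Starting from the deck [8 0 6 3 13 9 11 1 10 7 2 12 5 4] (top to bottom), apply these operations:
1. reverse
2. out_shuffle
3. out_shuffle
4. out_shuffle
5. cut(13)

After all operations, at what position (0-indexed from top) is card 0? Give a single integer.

Answer: 6

Derivation:
After op 1 (reverse): [4 5 12 2 7 10 1 11 9 13 3 6 0 8]
After op 2 (out_shuffle): [4 11 5 9 12 13 2 3 7 6 10 0 1 8]
After op 3 (out_shuffle): [4 3 11 7 5 6 9 10 12 0 13 1 2 8]
After op 4 (out_shuffle): [4 10 3 12 11 0 7 13 5 1 6 2 9 8]
After op 5 (cut(13)): [8 4 10 3 12 11 0 7 13 5 1 6 2 9]
Card 0 is at position 6.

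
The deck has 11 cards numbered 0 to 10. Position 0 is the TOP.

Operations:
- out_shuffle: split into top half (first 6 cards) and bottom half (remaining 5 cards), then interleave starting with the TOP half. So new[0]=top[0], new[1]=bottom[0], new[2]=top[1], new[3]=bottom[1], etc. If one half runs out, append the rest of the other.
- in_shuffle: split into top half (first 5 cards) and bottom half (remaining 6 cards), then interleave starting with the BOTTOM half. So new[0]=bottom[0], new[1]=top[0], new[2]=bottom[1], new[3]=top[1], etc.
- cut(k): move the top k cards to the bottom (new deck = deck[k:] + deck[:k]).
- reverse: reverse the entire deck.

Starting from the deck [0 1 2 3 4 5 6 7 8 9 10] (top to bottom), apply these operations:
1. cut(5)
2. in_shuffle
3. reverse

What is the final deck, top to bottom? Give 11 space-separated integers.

Answer: 4 9 3 8 2 7 1 6 0 5 10

Derivation:
After op 1 (cut(5)): [5 6 7 8 9 10 0 1 2 3 4]
After op 2 (in_shuffle): [10 5 0 6 1 7 2 8 3 9 4]
After op 3 (reverse): [4 9 3 8 2 7 1 6 0 5 10]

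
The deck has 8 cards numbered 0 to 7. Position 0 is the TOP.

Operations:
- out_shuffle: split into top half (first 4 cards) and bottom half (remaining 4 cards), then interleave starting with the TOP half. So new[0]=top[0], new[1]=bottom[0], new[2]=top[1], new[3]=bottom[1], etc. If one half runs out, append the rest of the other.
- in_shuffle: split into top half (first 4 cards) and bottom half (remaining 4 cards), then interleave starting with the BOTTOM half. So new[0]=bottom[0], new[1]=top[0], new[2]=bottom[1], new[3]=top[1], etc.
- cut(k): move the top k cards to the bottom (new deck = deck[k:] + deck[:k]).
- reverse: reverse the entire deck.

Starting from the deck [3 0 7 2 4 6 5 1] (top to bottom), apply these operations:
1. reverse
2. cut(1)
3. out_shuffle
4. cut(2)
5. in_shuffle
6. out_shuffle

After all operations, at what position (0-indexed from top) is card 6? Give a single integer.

After op 1 (reverse): [1 5 6 4 2 7 0 3]
After op 2 (cut(1)): [5 6 4 2 7 0 3 1]
After op 3 (out_shuffle): [5 7 6 0 4 3 2 1]
After op 4 (cut(2)): [6 0 4 3 2 1 5 7]
After op 5 (in_shuffle): [2 6 1 0 5 4 7 3]
After op 6 (out_shuffle): [2 5 6 4 1 7 0 3]
Card 6 is at position 2.

Answer: 2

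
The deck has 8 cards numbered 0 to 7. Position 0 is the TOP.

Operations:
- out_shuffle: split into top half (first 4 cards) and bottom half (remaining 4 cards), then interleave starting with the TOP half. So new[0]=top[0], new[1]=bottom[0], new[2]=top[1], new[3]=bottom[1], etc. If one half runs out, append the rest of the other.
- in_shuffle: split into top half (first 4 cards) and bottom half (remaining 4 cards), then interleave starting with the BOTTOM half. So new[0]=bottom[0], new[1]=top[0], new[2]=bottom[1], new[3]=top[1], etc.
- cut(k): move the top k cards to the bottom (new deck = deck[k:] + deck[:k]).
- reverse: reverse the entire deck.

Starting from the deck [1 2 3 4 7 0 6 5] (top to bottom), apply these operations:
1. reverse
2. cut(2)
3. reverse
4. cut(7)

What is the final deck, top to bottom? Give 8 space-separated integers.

After op 1 (reverse): [5 6 0 7 4 3 2 1]
After op 2 (cut(2)): [0 7 4 3 2 1 5 6]
After op 3 (reverse): [6 5 1 2 3 4 7 0]
After op 4 (cut(7)): [0 6 5 1 2 3 4 7]

Answer: 0 6 5 1 2 3 4 7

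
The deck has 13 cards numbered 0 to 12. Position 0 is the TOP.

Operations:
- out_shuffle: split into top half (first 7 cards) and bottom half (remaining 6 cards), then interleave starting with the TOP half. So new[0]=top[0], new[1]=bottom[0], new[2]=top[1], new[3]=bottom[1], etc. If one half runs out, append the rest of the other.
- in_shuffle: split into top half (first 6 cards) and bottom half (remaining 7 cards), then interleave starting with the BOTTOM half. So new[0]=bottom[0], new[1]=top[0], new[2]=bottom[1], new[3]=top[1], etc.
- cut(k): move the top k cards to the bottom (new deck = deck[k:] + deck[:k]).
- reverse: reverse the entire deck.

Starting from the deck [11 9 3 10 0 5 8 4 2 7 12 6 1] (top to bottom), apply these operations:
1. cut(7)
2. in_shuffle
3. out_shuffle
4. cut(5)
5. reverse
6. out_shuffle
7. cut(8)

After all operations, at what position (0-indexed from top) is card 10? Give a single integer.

Answer: 2

Derivation:
After op 1 (cut(7)): [4 2 7 12 6 1 11 9 3 10 0 5 8]
After op 2 (in_shuffle): [11 4 9 2 3 7 10 12 0 6 5 1 8]
After op 3 (out_shuffle): [11 12 4 0 9 6 2 5 3 1 7 8 10]
After op 4 (cut(5)): [6 2 5 3 1 7 8 10 11 12 4 0 9]
After op 5 (reverse): [9 0 4 12 11 10 8 7 1 3 5 2 6]
After op 6 (out_shuffle): [9 7 0 1 4 3 12 5 11 2 10 6 8]
After op 7 (cut(8)): [11 2 10 6 8 9 7 0 1 4 3 12 5]
Card 10 is at position 2.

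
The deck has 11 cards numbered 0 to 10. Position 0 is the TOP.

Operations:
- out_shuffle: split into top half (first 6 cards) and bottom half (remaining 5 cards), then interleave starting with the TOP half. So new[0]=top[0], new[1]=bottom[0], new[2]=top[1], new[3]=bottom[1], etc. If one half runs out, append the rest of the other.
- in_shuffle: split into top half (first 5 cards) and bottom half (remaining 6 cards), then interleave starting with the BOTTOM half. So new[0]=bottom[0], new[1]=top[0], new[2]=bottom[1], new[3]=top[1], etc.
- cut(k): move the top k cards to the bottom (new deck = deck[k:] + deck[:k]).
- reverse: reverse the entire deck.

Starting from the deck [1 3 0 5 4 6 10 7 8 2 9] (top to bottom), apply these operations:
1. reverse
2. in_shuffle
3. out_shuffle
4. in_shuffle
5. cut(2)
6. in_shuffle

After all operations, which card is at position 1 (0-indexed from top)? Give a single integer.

After op 1 (reverse): [9 2 8 7 10 6 4 5 0 3 1]
After op 2 (in_shuffle): [6 9 4 2 5 8 0 7 3 10 1]
After op 3 (out_shuffle): [6 0 9 7 4 3 2 10 5 1 8]
After op 4 (in_shuffle): [3 6 2 0 10 9 5 7 1 4 8]
After op 5 (cut(2)): [2 0 10 9 5 7 1 4 8 3 6]
After op 6 (in_shuffle): [7 2 1 0 4 10 8 9 3 5 6]
Position 1: card 2.

Answer: 2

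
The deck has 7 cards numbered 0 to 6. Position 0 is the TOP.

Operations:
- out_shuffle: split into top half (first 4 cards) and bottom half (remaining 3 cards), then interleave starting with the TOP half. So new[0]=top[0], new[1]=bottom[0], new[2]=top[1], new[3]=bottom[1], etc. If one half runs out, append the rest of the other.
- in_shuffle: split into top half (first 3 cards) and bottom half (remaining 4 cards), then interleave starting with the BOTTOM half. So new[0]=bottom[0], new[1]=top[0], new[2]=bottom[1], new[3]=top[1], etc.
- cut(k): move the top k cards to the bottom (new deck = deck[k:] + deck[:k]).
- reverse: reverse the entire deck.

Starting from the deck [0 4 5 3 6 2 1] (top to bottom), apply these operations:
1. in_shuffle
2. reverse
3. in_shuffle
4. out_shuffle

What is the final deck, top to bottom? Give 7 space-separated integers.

After op 1 (in_shuffle): [3 0 6 4 2 5 1]
After op 2 (reverse): [1 5 2 4 6 0 3]
After op 3 (in_shuffle): [4 1 6 5 0 2 3]
After op 4 (out_shuffle): [4 0 1 2 6 3 5]

Answer: 4 0 1 2 6 3 5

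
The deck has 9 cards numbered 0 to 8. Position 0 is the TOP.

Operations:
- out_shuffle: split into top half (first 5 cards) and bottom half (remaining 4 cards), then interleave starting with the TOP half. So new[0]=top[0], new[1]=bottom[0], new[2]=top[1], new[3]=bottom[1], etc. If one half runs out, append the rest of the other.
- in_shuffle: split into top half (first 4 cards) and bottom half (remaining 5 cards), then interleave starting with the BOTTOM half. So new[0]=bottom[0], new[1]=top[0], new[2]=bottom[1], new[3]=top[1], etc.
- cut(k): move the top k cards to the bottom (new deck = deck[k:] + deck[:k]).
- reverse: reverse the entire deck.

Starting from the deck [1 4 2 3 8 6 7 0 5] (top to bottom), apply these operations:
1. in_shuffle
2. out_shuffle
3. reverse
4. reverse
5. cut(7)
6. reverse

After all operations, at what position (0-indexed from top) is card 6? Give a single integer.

Answer: 2

Derivation:
After op 1 (in_shuffle): [8 1 6 4 7 2 0 3 5]
After op 2 (out_shuffle): [8 2 1 0 6 3 4 5 7]
After op 3 (reverse): [7 5 4 3 6 0 1 2 8]
After op 4 (reverse): [8 2 1 0 6 3 4 5 7]
After op 5 (cut(7)): [5 7 8 2 1 0 6 3 4]
After op 6 (reverse): [4 3 6 0 1 2 8 7 5]
Card 6 is at position 2.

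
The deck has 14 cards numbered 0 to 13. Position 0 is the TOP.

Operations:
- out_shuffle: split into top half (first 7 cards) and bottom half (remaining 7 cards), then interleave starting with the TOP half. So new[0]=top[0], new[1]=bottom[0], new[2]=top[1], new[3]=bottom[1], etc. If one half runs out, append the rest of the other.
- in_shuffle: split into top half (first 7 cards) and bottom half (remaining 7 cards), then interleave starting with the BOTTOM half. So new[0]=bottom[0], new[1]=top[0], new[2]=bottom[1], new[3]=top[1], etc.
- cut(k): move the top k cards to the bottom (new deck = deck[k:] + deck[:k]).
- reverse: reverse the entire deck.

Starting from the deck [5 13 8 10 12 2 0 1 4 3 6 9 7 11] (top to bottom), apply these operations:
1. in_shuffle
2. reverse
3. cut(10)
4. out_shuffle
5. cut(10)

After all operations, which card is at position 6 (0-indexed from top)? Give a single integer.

Answer: 4

Derivation:
After op 1 (in_shuffle): [1 5 4 13 3 8 6 10 9 12 7 2 11 0]
After op 2 (reverse): [0 11 2 7 12 9 10 6 8 3 13 4 5 1]
After op 3 (cut(10)): [13 4 5 1 0 11 2 7 12 9 10 6 8 3]
After op 4 (out_shuffle): [13 7 4 12 5 9 1 10 0 6 11 8 2 3]
After op 5 (cut(10)): [11 8 2 3 13 7 4 12 5 9 1 10 0 6]
Position 6: card 4.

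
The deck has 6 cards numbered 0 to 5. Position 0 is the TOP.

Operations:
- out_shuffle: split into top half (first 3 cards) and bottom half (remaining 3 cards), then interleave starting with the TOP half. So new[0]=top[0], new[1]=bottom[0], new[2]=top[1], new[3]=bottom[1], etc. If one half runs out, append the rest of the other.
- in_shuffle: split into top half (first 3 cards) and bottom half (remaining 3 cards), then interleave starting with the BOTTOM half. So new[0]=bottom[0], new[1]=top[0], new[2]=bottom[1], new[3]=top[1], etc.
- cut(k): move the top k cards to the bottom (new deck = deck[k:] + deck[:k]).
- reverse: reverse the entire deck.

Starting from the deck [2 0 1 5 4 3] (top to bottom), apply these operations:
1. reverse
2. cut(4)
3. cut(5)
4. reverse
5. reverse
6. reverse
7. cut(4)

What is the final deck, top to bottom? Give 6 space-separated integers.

After op 1 (reverse): [3 4 5 1 0 2]
After op 2 (cut(4)): [0 2 3 4 5 1]
After op 3 (cut(5)): [1 0 2 3 4 5]
After op 4 (reverse): [5 4 3 2 0 1]
After op 5 (reverse): [1 0 2 3 4 5]
After op 6 (reverse): [5 4 3 2 0 1]
After op 7 (cut(4)): [0 1 5 4 3 2]

Answer: 0 1 5 4 3 2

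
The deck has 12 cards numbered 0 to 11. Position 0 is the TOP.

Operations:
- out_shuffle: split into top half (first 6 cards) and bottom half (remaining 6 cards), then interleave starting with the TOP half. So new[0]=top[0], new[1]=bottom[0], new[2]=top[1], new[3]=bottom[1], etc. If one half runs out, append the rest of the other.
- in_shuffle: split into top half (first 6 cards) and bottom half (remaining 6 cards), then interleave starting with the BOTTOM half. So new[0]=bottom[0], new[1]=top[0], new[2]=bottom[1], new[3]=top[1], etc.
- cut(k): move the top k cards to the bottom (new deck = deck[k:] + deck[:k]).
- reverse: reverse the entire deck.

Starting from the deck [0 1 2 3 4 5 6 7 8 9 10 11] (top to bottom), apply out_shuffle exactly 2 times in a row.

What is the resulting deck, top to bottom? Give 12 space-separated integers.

Answer: 0 3 6 9 1 4 7 10 2 5 8 11

Derivation:
After op 1 (out_shuffle): [0 6 1 7 2 8 3 9 4 10 5 11]
After op 2 (out_shuffle): [0 3 6 9 1 4 7 10 2 5 8 11]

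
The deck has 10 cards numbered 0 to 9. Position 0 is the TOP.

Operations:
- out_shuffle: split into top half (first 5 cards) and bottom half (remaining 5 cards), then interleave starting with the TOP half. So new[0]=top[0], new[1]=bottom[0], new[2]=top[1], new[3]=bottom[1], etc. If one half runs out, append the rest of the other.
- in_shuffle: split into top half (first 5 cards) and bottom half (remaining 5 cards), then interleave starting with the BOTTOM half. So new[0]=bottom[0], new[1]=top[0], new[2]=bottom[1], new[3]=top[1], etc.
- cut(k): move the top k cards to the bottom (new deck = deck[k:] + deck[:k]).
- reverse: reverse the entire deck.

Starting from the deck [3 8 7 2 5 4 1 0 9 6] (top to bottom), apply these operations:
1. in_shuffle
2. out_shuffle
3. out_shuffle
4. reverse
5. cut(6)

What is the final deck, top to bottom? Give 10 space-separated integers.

After op 1 (in_shuffle): [4 3 1 8 0 7 9 2 6 5]
After op 2 (out_shuffle): [4 7 3 9 1 2 8 6 0 5]
After op 3 (out_shuffle): [4 2 7 8 3 6 9 0 1 5]
After op 4 (reverse): [5 1 0 9 6 3 8 7 2 4]
After op 5 (cut(6)): [8 7 2 4 5 1 0 9 6 3]

Answer: 8 7 2 4 5 1 0 9 6 3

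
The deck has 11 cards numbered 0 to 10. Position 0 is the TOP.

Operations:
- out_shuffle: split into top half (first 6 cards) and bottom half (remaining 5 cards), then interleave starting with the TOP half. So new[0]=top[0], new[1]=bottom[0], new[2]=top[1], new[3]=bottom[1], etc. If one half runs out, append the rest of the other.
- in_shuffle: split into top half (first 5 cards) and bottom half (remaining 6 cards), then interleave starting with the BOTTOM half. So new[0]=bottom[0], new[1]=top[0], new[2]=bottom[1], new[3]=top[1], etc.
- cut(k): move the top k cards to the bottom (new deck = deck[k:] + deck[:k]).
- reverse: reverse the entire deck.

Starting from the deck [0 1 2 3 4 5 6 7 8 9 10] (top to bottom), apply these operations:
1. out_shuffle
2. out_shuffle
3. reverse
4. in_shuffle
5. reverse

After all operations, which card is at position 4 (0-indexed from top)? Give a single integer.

After op 1 (out_shuffle): [0 6 1 7 2 8 3 9 4 10 5]
After op 2 (out_shuffle): [0 3 6 9 1 4 7 10 2 5 8]
After op 3 (reverse): [8 5 2 10 7 4 1 9 6 3 0]
After op 4 (in_shuffle): [4 8 1 5 9 2 6 10 3 7 0]
After op 5 (reverse): [0 7 3 10 6 2 9 5 1 8 4]
Position 4: card 6.

Answer: 6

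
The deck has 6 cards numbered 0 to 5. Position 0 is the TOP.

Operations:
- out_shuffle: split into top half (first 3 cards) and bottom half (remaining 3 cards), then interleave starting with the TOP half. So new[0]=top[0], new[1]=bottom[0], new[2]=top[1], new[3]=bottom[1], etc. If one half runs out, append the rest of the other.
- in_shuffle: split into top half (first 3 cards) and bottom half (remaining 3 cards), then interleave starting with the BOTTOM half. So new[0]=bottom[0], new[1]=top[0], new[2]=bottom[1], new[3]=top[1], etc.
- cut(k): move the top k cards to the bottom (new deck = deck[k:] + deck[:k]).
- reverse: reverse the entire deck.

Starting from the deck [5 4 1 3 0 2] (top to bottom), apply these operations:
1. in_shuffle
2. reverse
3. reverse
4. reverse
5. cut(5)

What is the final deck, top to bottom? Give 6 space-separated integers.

Answer: 3 1 2 4 0 5

Derivation:
After op 1 (in_shuffle): [3 5 0 4 2 1]
After op 2 (reverse): [1 2 4 0 5 3]
After op 3 (reverse): [3 5 0 4 2 1]
After op 4 (reverse): [1 2 4 0 5 3]
After op 5 (cut(5)): [3 1 2 4 0 5]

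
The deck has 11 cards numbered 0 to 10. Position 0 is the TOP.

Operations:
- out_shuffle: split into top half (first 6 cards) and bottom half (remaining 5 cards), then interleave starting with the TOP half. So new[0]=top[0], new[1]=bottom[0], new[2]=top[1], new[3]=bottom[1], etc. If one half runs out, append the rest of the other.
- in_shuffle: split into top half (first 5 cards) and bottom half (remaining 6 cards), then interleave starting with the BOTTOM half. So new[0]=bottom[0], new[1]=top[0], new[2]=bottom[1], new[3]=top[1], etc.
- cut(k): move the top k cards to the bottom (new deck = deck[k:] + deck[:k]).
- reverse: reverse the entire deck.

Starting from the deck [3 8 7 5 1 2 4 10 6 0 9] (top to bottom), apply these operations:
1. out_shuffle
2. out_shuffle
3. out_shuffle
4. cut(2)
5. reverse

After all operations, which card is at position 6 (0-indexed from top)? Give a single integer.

After op 1 (out_shuffle): [3 4 8 10 7 6 5 0 1 9 2]
After op 2 (out_shuffle): [3 5 4 0 8 1 10 9 7 2 6]
After op 3 (out_shuffle): [3 10 5 9 4 7 0 2 8 6 1]
After op 4 (cut(2)): [5 9 4 7 0 2 8 6 1 3 10]
After op 5 (reverse): [10 3 1 6 8 2 0 7 4 9 5]
Position 6: card 0.

Answer: 0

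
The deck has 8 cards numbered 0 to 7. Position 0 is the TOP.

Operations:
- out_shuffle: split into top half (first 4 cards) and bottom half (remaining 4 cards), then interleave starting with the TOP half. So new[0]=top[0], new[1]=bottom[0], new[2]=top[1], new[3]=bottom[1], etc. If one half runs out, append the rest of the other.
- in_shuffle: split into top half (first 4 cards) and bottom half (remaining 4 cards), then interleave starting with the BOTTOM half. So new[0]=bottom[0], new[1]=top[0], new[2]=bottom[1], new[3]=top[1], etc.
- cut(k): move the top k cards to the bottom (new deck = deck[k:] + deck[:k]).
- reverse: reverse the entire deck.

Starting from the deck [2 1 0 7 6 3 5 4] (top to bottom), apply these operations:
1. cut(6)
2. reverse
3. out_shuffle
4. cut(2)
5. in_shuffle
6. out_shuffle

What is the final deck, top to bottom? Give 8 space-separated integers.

After op 1 (cut(6)): [5 4 2 1 0 7 6 3]
After op 2 (reverse): [3 6 7 0 1 2 4 5]
After op 3 (out_shuffle): [3 1 6 2 7 4 0 5]
After op 4 (cut(2)): [6 2 7 4 0 5 3 1]
After op 5 (in_shuffle): [0 6 5 2 3 7 1 4]
After op 6 (out_shuffle): [0 3 6 7 5 1 2 4]

Answer: 0 3 6 7 5 1 2 4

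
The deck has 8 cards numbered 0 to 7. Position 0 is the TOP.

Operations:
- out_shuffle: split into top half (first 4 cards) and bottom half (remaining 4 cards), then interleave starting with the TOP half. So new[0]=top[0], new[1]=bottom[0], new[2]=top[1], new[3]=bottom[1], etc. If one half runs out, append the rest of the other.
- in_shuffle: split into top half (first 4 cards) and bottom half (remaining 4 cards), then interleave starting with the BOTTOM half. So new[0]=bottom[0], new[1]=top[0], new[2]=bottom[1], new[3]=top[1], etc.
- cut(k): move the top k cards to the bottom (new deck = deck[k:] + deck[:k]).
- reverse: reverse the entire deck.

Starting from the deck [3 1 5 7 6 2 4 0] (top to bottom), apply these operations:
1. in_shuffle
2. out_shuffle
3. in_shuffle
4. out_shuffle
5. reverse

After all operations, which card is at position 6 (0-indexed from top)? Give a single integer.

After op 1 (in_shuffle): [6 3 2 1 4 5 0 7]
After op 2 (out_shuffle): [6 4 3 5 2 0 1 7]
After op 3 (in_shuffle): [2 6 0 4 1 3 7 5]
After op 4 (out_shuffle): [2 1 6 3 0 7 4 5]
After op 5 (reverse): [5 4 7 0 3 6 1 2]
Position 6: card 1.

Answer: 1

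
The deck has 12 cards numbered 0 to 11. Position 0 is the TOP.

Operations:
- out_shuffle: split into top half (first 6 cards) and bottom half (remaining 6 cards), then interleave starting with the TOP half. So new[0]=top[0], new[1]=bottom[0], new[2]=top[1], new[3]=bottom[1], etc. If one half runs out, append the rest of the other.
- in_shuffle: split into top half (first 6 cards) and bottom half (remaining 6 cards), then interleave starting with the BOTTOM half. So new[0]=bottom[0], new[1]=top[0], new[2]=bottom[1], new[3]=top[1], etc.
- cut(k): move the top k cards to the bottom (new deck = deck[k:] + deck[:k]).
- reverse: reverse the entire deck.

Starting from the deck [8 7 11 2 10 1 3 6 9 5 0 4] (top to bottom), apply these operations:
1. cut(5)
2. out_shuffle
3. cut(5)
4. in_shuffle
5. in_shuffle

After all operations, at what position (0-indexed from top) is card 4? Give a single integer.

After op 1 (cut(5)): [1 3 6 9 5 0 4 8 7 11 2 10]
After op 2 (out_shuffle): [1 4 3 8 6 7 9 11 5 2 0 10]
After op 3 (cut(5)): [7 9 11 5 2 0 10 1 4 3 8 6]
After op 4 (in_shuffle): [10 7 1 9 4 11 3 5 8 2 6 0]
After op 5 (in_shuffle): [3 10 5 7 8 1 2 9 6 4 0 11]
Card 4 is at position 9.

Answer: 9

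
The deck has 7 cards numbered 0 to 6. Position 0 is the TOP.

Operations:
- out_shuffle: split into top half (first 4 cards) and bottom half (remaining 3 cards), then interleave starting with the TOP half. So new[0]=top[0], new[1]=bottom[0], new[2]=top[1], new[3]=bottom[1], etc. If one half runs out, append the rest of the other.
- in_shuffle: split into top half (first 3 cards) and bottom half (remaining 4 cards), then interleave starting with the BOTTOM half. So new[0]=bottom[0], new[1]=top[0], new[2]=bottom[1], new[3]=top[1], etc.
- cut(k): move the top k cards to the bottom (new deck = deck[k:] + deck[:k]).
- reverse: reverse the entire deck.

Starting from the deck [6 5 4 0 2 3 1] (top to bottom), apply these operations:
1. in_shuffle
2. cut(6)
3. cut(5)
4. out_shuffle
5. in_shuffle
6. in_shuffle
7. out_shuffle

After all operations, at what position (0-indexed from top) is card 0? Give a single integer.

Answer: 5

Derivation:
After op 1 (in_shuffle): [0 6 2 5 3 4 1]
After op 2 (cut(6)): [1 0 6 2 5 3 4]
After op 3 (cut(5)): [3 4 1 0 6 2 5]
After op 4 (out_shuffle): [3 6 4 2 1 5 0]
After op 5 (in_shuffle): [2 3 1 6 5 4 0]
After op 6 (in_shuffle): [6 2 5 3 4 1 0]
After op 7 (out_shuffle): [6 4 2 1 5 0 3]
Card 0 is at position 5.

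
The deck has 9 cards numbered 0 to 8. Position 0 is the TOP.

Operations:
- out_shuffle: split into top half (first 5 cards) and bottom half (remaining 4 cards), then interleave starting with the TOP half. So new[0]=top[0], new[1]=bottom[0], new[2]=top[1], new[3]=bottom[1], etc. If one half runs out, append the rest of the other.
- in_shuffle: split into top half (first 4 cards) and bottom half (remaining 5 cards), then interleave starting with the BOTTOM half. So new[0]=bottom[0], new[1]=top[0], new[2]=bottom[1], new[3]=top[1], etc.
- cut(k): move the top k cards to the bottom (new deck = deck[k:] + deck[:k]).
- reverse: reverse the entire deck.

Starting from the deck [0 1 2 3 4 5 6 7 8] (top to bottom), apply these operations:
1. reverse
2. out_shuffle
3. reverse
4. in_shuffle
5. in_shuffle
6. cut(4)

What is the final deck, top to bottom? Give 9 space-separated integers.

After op 1 (reverse): [8 7 6 5 4 3 2 1 0]
After op 2 (out_shuffle): [8 3 7 2 6 1 5 0 4]
After op 3 (reverse): [4 0 5 1 6 2 7 3 8]
After op 4 (in_shuffle): [6 4 2 0 7 5 3 1 8]
After op 5 (in_shuffle): [7 6 5 4 3 2 1 0 8]
After op 6 (cut(4)): [3 2 1 0 8 7 6 5 4]

Answer: 3 2 1 0 8 7 6 5 4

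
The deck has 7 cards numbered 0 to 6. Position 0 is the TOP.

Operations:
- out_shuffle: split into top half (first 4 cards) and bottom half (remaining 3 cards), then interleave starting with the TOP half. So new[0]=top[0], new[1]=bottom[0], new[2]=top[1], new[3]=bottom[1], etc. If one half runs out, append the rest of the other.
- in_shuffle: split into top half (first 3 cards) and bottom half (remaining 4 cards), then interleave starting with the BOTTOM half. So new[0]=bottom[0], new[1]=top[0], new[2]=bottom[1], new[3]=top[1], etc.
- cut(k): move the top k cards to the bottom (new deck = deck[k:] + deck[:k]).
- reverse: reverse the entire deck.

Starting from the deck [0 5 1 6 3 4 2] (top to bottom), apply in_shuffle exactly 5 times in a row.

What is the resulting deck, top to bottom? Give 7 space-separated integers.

After op 1 (in_shuffle): [6 0 3 5 4 1 2]
After op 2 (in_shuffle): [5 6 4 0 1 3 2]
After op 3 (in_shuffle): [0 5 1 6 3 4 2]
After op 4 (in_shuffle): [6 0 3 5 4 1 2]
After op 5 (in_shuffle): [5 6 4 0 1 3 2]

Answer: 5 6 4 0 1 3 2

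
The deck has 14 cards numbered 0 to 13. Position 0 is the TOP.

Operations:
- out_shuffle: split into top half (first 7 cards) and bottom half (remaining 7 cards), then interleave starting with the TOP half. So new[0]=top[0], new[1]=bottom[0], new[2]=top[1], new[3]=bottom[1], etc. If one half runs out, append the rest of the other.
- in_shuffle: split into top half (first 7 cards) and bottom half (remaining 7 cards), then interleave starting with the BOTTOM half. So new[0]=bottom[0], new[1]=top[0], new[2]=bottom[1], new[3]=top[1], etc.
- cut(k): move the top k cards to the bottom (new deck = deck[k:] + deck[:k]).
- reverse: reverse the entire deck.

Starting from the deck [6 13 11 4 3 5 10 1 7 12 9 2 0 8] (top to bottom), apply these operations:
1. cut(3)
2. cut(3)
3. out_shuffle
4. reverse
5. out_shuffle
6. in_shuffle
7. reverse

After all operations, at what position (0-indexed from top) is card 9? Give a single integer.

After op 1 (cut(3)): [4 3 5 10 1 7 12 9 2 0 8 6 13 11]
After op 2 (cut(3)): [10 1 7 12 9 2 0 8 6 13 11 4 3 5]
After op 3 (out_shuffle): [10 8 1 6 7 13 12 11 9 4 2 3 0 5]
After op 4 (reverse): [5 0 3 2 4 9 11 12 13 7 6 1 8 10]
After op 5 (out_shuffle): [5 12 0 13 3 7 2 6 4 1 9 8 11 10]
After op 6 (in_shuffle): [6 5 4 12 1 0 9 13 8 3 11 7 10 2]
After op 7 (reverse): [2 10 7 11 3 8 13 9 0 1 12 4 5 6]
Card 9 is at position 7.

Answer: 7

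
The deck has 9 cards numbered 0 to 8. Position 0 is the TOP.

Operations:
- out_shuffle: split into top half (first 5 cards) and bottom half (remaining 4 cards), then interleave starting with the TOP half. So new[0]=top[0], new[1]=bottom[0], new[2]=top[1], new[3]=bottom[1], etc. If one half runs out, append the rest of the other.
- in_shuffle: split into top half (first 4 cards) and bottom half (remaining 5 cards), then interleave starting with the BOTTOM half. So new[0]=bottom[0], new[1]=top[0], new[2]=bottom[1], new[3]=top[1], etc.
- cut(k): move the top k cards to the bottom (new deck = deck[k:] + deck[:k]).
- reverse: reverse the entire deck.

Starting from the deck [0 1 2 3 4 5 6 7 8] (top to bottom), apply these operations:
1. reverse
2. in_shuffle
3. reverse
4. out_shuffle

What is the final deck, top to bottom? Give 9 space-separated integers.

After op 1 (reverse): [8 7 6 5 4 3 2 1 0]
After op 2 (in_shuffle): [4 8 3 7 2 6 1 5 0]
After op 3 (reverse): [0 5 1 6 2 7 3 8 4]
After op 4 (out_shuffle): [0 7 5 3 1 8 6 4 2]

Answer: 0 7 5 3 1 8 6 4 2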